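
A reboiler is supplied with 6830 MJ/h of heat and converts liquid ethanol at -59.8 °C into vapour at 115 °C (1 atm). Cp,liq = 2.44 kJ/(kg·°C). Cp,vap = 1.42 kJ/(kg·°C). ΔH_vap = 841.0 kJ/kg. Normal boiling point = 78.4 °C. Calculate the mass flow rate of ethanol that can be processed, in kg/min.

ṁ = 92.5 kg/min

Δh = 2.44×(78.4−-59.8) + 841.0 + 1.42×(115−78.4) = 1230.2 kJ/kg
Q = 6830 MJ/h = 1897.2 kJ/s = 113830 kJ/min
ṁ = Q/Δh = 113830 / 1230.2 = 92.534 kg/min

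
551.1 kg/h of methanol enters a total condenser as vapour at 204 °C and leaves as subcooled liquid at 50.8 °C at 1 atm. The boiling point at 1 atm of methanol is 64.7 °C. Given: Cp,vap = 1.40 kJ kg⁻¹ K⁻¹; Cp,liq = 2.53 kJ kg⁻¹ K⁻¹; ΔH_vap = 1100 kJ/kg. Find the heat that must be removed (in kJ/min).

vapour 204→64.7 °C: -195.02 kJ/kg
condensation at 64.7 °C: -1100 kJ/kg
liquid 64.7→50.8 °C: -35.167 kJ/kg
Δh = -195.02 + -1100 + -35.167 = -1330.2 kJ/kg
Q = ṁ·Δh = 551.1 kg/h × -1330.2 kJ/kg = -733070 kJ/h
|Q| = 203.63 kW = 12218 kJ/min

Q_c = 12200 kJ/min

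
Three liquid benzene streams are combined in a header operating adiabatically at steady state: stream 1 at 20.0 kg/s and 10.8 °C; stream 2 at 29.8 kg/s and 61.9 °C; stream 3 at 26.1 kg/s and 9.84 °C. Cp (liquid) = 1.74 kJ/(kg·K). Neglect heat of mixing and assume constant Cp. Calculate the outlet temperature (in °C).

Adiabatic, steady state ⇒ Σ ṁᵢCp,ᵢ(T_out − Tᵢ) = 0
Σ ṁᵢCp,ᵢTᵢ = 20.0×1.74×10.8 + 29.8×1.74×61.9 + 26.1×1.74×9.84 = 4032.4
Σ ṁᵢCp,ᵢ = 20.0×1.74 + 29.8×1.74 + 26.1×1.74 = 132.07
T_out = 4032.4 / 132.07 = 30.533 °C

T_out = 30.5 °C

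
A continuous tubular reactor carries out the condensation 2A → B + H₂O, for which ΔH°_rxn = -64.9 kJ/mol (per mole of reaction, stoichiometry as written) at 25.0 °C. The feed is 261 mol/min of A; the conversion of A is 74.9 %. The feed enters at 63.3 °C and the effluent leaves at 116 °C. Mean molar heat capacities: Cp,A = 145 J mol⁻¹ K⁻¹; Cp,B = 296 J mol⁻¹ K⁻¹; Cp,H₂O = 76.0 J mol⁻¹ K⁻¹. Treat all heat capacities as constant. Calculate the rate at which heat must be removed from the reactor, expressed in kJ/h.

Extent of reaction ξ = 0.749 × 261 / 2 = 97.745 mol/min
Reaction term: ξ·ΔH°_rxn = 97.745 × -64.9 = -6343.6 kJ/min
Sensible, feed 63.3→25 °C: -1449.5 kJ/min
Outlet flows (mol/min): A 65.511, B 97.745, H₂O 97.745
Sensible, products 25→116 °C: 4173.3 kJ/min
Q = ΔH = -3619.8 kJ/min = -60.33 kW
Heat removed = 217190 kJ/h

Q_out = 217000 kJ/h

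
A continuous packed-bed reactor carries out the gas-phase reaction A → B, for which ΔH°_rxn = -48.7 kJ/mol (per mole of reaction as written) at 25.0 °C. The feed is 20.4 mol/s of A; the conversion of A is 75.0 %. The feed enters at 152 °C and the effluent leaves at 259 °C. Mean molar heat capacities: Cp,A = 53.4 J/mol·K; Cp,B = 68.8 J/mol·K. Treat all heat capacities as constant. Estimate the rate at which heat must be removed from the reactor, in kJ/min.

Q_out = 34400 kJ/min

Extent of reaction ξ = 0.750 × 20.4 = 15.3 mol/s
Reaction term: ξ·ΔH°_rxn = 15.3 × -48.7 = -745.11 kJ/s
Sensible, feed 152→25 °C: -138.35 kJ/s
Outlet flows (mol/s): A 5.1, B 15.3
Sensible, products 25→259 °C: 310.05 kJ/s
Q = ΔH = -573.41 kJ/s = -573.41 kW
Heat removed = 34405 kJ/min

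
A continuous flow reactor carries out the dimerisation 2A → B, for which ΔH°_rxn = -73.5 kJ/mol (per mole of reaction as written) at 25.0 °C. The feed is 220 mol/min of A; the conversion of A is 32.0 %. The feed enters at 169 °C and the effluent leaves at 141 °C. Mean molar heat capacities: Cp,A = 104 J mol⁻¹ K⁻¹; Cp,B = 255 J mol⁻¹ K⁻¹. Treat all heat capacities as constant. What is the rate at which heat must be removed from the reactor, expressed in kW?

Q_out = 50.6 kW

Extent of reaction ξ = 0.320 × 220 / 2 = 35.2 mol/min
Reaction term: ξ·ΔH°_rxn = 35.2 × -73.5 = -2587.2 kJ/min
Sensible, feed 169→25 °C: -3294.7 kJ/min
Outlet flows (mol/min): A 149.6, B 35.2
Sensible, products 25→141 °C: 2846 kJ/min
Q = ΔH = -3035.9 kJ/min = -50.599 kW
Heat removed = 50.599 kW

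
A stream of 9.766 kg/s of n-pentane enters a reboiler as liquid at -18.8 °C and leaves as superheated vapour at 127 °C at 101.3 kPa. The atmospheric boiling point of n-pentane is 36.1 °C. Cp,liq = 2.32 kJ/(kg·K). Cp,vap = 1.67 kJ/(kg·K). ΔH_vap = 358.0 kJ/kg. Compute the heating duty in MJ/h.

Q = 22400 MJ/h

liquid -18.8→36.1 °C: 127.37 kJ/kg
vaporisation at 36.1 °C: 358 kJ/kg
vapour 36.1→127 °C: 151.8 kJ/kg
Δh = 127.37 + 358 + 151.8 = 637.17 kJ/kg
Q = ṁ·Δh = 9.766 kg/s × 637.17 kJ/kg = 6222.6 kJ/s
|Q| = 6222.6 kW = 22401 MJ/h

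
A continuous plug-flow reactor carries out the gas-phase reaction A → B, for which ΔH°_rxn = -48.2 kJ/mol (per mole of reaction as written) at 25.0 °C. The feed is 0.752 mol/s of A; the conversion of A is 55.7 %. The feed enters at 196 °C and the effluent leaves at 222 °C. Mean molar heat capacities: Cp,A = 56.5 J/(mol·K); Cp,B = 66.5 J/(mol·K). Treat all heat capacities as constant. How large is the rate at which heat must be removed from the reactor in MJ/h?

Extent of reaction ξ = 0.557 × 0.752 = 0.41886 mol/s
Reaction term: ξ·ΔH°_rxn = 0.41886 × -48.2 = -20.189 kJ/s
Sensible, feed 196→25 °C: -7.2654 kJ/s
Outlet flows (mol/s): A 0.33314, B 0.41886
Sensible, products 25→222 °C: 9.1953 kJ/s
Q = ΔH = -18.259 kJ/s = -18.259 kW
Heat removed = 65.734 MJ/h

Q_out = 65.7 MJ/h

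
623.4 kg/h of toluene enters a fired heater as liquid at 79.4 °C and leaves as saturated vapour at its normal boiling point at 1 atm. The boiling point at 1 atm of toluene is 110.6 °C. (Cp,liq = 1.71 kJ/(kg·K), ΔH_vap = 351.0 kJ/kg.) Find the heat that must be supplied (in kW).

Q = 70.0 kW

liquid 79.4→110.6 °C: 53.352 kJ/kg
vaporisation at 110.6 °C: 351 kJ/kg
Δh = 53.352 + 351 = 404.35 kJ/kg
Q = ṁ·Δh = 623.4 kg/h × 404.35 kJ/kg = 252070 kJ/h
|Q| = 70.02 kW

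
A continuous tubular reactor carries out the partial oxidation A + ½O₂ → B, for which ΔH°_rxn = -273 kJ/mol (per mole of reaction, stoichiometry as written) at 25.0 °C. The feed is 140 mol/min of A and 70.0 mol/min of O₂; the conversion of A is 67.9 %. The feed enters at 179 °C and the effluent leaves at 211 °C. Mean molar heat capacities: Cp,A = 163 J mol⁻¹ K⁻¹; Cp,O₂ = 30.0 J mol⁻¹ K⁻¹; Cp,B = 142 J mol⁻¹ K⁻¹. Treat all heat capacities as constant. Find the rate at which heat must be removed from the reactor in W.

Q_out = 430000 W

Extent of reaction ξ = 0.679 × 140 = 95.06 mol/min
Reaction term: ξ·ΔH°_rxn = 95.06 × -273 = -25951 kJ/min
Sensible, feed 179→25 °C: -3837.7 kJ/min
Outlet flows (mol/min): A 44.94, O₂ 22.47, B 95.06
Sensible, products 25→211 °C: 3998.6 kJ/min
Q = ΔH = -25790 kJ/min = -429.84 kW
Heat removed = 429840 W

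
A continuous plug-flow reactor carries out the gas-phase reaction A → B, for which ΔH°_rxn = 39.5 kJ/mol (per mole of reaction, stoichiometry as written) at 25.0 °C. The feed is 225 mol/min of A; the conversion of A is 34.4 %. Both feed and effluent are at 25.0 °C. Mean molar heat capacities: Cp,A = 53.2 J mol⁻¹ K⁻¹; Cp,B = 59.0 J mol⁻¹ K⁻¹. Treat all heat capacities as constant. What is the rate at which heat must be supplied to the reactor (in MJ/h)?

Q_in = 183 MJ/h

Extent of reaction ξ = 0.344 × 225 = 77.4 mol/min
Reaction term: ξ·ΔH°_rxn = 77.4 × 39.5 = 3057.3 kJ/min
Q = ΔH = 3057.3 kJ/min = 50.955 kW
Heat supplied = 183.44 MJ/h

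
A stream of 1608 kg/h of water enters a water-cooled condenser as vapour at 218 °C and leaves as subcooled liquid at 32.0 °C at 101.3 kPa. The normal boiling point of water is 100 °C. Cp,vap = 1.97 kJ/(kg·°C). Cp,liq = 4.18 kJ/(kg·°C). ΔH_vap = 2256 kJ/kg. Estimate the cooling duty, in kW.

Q_c = 1240 kW

vapour 218→100 °C: -232.46 kJ/kg
condensation at 100 °C: -2256 kJ/kg
liquid 100→32.0 °C: -284.24 kJ/kg
Δh = -232.46 + -2256 + -284.24 = -2772.7 kJ/kg
Q = ṁ·Δh = 1608 kg/h × -2772.7 kJ/kg = -4.4585e+06 kJ/h
|Q| = 1238.5 kW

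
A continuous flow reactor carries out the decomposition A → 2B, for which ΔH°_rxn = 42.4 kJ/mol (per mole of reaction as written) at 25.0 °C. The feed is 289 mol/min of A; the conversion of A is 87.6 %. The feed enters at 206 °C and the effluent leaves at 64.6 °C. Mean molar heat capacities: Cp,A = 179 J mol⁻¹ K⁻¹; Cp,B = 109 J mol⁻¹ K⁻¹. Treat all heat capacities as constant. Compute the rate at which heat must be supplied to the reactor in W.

Extent of reaction ξ = 0.876 × 289 = 253.16 mol/min
Reaction term: ξ·ΔH°_rxn = 253.16 × 42.4 = 10734 kJ/min
Sensible, feed 206→25 °C: -9363.3 kJ/min
Outlet flows (mol/min): A 35.836, B 506.33
Sensible, products 25→64.6 °C: 2439.5 kJ/min
Q = ΔH = 3810.4 kJ/min = 63.506 kW
Heat supplied = 63506 W

Q_in = 63500 W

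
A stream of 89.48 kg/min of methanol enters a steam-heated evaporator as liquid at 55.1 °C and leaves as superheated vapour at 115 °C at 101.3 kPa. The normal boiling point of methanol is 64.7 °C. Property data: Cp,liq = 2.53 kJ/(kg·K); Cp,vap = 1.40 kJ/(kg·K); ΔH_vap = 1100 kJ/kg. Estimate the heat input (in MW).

Q = 1.78 MW

liquid 55.1→64.7 °C: 24.288 kJ/kg
vaporisation at 64.7 °C: 1100 kJ/kg
vapour 64.7→115 °C: 70.42 kJ/kg
Δh = 24.288 + 1100 + 70.42 = 1194.7 kJ/kg
Q = ṁ·Δh = 89.48 kg/min × 1194.7 kJ/kg = 106900 kJ/min
|Q| = 1781.7 kW = 1.7817 MW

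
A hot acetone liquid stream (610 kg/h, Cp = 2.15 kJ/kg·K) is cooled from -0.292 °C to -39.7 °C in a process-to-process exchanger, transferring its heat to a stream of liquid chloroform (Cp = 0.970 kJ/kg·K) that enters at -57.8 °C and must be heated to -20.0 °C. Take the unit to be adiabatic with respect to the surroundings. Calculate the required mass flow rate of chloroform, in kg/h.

Heat released by hot stream: Q = 610 × 2.15 × (-0.292 − -39.7) = 51684 kJ/h
Energy balance on cold side (adiabatic exchanger): Q = ṁ_c·Cp_c·(T_c,out − T_c,in)
ṁ_c = 51684 / [0.970 × (-20.0 − -57.8)] = 1409.6 kg/h

ṁ_c = 1410 kg/h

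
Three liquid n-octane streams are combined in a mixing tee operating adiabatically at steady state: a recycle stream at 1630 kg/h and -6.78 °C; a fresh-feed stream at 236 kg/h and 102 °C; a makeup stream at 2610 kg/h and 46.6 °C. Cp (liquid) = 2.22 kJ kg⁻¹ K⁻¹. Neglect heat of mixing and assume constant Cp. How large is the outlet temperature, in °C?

T_out = 30.1 °C

No heat crosses the boundary, so H_out = H_in.
T_out = Σ ṁᵢCp,ᵢTᵢ / Σ ṁᵢCp,ᵢ
      = 298920 / 9936.7 = 30.082 °C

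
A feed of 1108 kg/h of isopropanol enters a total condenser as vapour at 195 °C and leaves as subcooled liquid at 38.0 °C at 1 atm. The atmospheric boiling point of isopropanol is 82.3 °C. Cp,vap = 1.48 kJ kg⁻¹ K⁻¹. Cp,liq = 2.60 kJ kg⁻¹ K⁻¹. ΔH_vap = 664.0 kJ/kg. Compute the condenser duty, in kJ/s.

vapour 195→82.3 °C: -166.8 kJ/kg
condensation at 82.3 °C: -664 kJ/kg
liquid 82.3→38.0 °C: -115.18 kJ/kg
Δh = -166.8 + -664 + -115.18 = -945.98 kJ/kg
Q = ṁ·Δh = 1108 kg/h × -945.98 kJ/kg = -1.0481e+06 kJ/h
|Q| = 291.15 kW

Q_c = 291 kJ/s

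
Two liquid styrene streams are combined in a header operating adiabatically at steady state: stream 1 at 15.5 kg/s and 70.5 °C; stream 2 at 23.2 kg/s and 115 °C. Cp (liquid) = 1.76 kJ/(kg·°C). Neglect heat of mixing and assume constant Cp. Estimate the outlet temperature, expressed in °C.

T_out = 97.2 °C

No heat crosses the boundary, so H_out = H_in.
T_out = Σ ṁᵢCp,ᵢTᵢ / Σ ṁᵢCp,ᵢ
      = 6618.9 / 68.112 = 97.177 °C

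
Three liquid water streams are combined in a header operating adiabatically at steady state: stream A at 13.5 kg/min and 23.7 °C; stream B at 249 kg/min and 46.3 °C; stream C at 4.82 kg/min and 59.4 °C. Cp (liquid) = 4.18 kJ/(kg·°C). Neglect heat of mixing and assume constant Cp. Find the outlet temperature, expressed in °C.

Adiabatic, steady state ⇒ Σ ṁᵢCp,ᵢ(T_out − Tᵢ) = 0
T_out = Σ ṁᵢCp,ᵢTᵢ / Σ ṁᵢCp,ᵢ
      = 50724 / 1117.4 = 45.395 °C

T_out = 45.4 °C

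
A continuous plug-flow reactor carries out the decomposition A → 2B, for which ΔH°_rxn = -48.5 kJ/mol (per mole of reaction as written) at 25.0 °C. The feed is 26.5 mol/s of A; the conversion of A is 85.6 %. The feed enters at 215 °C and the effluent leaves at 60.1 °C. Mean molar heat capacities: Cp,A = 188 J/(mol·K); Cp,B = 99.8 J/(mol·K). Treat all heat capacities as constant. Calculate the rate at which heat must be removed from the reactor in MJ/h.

Q_out = 6710 MJ/h

Extent of reaction ξ = 0.856 × 26.5 = 22.684 mol/s
Reaction term: ξ·ΔH°_rxn = 22.684 × -48.5 = -1100.2 kJ/s
Sensible, feed 215→25 °C: -946.58 kJ/s
Outlet flows (mol/s): A 3.816, B 45.368
Sensible, products 25→60.1 °C: 184.1 kJ/s
Q = ΔH = -1862.6 kJ/s = -1862.6 kW
Heat removed = 6705.5 MJ/h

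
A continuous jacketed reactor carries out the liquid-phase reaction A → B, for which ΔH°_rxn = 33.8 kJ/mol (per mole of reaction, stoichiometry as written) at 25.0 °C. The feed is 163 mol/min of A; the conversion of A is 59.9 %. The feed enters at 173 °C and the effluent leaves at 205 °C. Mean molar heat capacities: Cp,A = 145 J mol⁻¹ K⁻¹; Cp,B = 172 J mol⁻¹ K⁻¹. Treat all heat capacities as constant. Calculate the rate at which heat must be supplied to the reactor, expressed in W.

Q_in = 75500 W

Extent of reaction ξ = 0.599 × 163 = 97.637 mol/min
Reaction term: ξ·ΔH°_rxn = 97.637 × 33.8 = 3300.1 kJ/min
Sensible, feed 173→25 °C: -3498 kJ/min
Outlet flows (mol/min): A 65.363, B 97.637
Sensible, products 25→205 °C: 4728.8 kJ/min
Q = ΔH = 4531 kJ/min = 75.516 kW
Heat supplied = 75516 W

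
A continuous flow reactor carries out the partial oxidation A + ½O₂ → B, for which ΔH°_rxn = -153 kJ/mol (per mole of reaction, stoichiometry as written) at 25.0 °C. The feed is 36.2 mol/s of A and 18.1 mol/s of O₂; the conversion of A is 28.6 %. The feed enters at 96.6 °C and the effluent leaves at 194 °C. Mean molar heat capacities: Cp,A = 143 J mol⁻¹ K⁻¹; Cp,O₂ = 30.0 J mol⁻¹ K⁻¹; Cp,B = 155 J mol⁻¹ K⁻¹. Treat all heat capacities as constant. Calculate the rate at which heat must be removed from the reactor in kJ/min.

Extent of reaction ξ = 0.286 × 36.2 = 10.353 mol/s
Reaction term: ξ·ΔH°_rxn = 10.353 × -153 = -1584 kJ/s
Sensible, feed 96.6→25 °C: -409.52 kJ/s
Outlet flows (mol/s): A 25.847, O₂ 12.923, B 10.353
Sensible, products 25→194 °C: 961.36 kJ/s
Q = ΔH = -1032.2 kJ/s = -1032.2 kW
Heat removed = 61932 kJ/min

Q_out = 61900 kJ/min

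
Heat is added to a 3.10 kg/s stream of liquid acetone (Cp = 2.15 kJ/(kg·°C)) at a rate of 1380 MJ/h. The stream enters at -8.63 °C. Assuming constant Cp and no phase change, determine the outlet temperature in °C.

Q = 1380 MJ/h = 383.33 kJ/s
ΔT = Q/(ṁ·Cp) = 383.33/(3.10×2.15) = 57.514 K
T_out = -8.63 + 57.514 = 48.884 °C

T_out = 48.9 °C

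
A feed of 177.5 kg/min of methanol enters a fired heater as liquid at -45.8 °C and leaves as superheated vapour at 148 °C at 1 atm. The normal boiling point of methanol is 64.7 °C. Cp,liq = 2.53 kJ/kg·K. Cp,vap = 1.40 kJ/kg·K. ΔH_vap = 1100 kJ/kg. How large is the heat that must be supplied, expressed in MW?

liquid -45.8→64.7 °C: 279.56 kJ/kg
vaporisation at 64.7 °C: 1100 kJ/kg
vapour 64.7→148 °C: 116.62 kJ/kg
Δh = 279.56 + 1100 + 116.62 = 1496.2 kJ/kg
Q = ṁ·Δh = 177.5 kg/min × 1496.2 kJ/kg = 265570 kJ/min
|Q| = 4426.2 kW = 4.4262 MW

Q = 4.43 MW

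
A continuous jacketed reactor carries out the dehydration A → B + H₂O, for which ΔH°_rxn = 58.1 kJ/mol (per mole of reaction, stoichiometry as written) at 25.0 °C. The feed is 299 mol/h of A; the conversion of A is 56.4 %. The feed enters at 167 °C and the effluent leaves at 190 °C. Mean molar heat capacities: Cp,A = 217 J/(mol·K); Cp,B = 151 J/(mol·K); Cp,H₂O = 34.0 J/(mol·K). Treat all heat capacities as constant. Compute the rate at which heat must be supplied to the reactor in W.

Extent of reaction ξ = 0.564 × 299 = 168.64 mol/h
Reaction term: ξ·ΔH°_rxn = 168.64 × 58.1 = 9797.8 kJ/h
Sensible, feed 167→25 °C: -9213.4 kJ/h
Outlet flows (mol/h): A 130.36, B 168.64, H₂O 168.64
Sensible, products 25→190 °C: 9815.3 kJ/h
Q = ΔH = 10400 kJ/h = 2.8888 kW
Heat supplied = 2888.8 W

Q_in = 2890 W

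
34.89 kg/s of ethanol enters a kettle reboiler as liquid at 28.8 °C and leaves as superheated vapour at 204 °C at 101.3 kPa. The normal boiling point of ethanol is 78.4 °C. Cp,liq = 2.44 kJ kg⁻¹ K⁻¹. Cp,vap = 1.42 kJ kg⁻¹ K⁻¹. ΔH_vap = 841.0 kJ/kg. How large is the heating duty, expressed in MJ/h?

liquid 28.8→78.4 °C: 121.02 kJ/kg
vaporisation at 78.4 °C: 841 kJ/kg
vapour 78.4→204 °C: 178.35 kJ/kg
Δh = 121.02 + 841 + 178.35 = 1140.4 kJ/kg
Q = ṁ·Δh = 34.89 kg/s × 1140.4 kJ/kg = 39788 kJ/s
|Q| = 39788 kW = 143240 MJ/h

Q = 143000 MJ/h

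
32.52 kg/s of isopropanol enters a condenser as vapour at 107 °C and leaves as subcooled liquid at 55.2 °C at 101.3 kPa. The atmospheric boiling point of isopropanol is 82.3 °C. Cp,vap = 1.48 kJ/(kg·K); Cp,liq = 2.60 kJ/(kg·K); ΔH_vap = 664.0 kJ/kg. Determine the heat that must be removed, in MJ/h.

vapour 107→82.3 °C: -36.556 kJ/kg
condensation at 82.3 °C: -664 kJ/kg
liquid 82.3→55.2 °C: -70.46 kJ/kg
Δh = -36.556 + -664 + -70.46 = -771.02 kJ/kg
Q = ṁ·Δh = 32.52 kg/s × -771.02 kJ/kg = -25073 kJ/s
|Q| = 25073 kW = 90264 MJ/h

Q_c = 90300 MJ/h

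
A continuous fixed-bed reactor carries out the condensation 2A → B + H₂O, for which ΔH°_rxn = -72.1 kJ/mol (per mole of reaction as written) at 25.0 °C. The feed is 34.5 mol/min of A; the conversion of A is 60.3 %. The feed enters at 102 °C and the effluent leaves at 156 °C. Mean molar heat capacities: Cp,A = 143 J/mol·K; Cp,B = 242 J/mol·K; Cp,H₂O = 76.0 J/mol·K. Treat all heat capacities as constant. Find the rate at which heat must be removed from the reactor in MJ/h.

Q_out = 26.4 MJ/h

Extent of reaction ξ = 0.603 × 34.5 / 2 = 10.402 mol/min
Reaction term: ξ·ΔH°_rxn = 10.402 × -72.1 = -749.97 kJ/min
Sensible, feed 102→25 °C: -379.88 kJ/min
Outlet flows (mol/min): A 13.697, B 10.402, H₂O 10.402
Sensible, products 25→156 °C: 689.89 kJ/min
Q = ΔH = -439.95 kJ/min = -7.3326 kW
Heat removed = 26.397 MJ/h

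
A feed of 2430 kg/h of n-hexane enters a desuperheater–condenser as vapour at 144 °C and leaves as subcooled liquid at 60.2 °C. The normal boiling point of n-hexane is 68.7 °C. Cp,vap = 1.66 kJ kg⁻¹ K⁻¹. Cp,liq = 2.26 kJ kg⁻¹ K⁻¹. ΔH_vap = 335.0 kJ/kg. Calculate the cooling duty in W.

vapour 144→68.7 °C: -125 kJ/kg
condensation at 68.7 °C: -335 kJ/kg
liquid 68.7→60.2 °C: -19.21 kJ/kg
Δh = -125 + -335 + -19.21 = -479.21 kJ/kg
Q = ṁ·Δh = 2430 kg/h × -479.21 kJ/kg = -1.1645e+06 kJ/h
|Q| = 323.47 kW = 323470 W

Q_c = 323000 W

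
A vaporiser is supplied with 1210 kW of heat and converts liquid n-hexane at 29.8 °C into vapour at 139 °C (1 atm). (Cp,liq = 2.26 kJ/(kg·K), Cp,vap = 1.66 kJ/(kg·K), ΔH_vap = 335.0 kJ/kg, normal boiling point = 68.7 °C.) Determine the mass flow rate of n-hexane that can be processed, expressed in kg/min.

Δh = 2.26×(68.7−29.8) + 335.0 + 1.66×(139−68.7) = 539.61 kJ/kg
Q = 1210 kW = 1210 kJ/s = 72600 kJ/min
ṁ = Q/Δh = 72600 / 539.61 = 134.54 kg/min

ṁ = 135 kg/min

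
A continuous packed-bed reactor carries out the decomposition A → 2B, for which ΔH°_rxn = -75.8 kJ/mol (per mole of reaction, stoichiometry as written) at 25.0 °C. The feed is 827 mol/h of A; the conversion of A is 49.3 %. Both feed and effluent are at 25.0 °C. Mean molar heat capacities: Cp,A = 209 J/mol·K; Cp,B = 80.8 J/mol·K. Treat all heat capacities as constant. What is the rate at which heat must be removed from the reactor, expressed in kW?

Q_out = 8.58 kW

Extent of reaction ξ = 0.493 × 827 = 407.71 mol/h
Reaction term: ξ·ΔH°_rxn = 407.71 × -75.8 = -30904 kJ/h
Q = ΔH = -30904 kJ/h = -8.5846 kW
Heat removed = 8.5846 kW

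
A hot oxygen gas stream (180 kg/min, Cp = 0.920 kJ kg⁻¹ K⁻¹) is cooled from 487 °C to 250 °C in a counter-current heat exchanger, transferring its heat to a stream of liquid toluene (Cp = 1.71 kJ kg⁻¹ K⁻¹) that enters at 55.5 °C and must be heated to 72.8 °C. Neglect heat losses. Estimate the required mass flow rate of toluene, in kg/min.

ṁ_c = 1330 kg/min

Heat released by hot stream: Q = 180 × 0.920 × (487 − 250) = 39247 kJ/min
Energy balance on cold side (adiabatic exchanger): Q = ṁ_c·Cp_c·(T_c,out − T_c,in)
ṁ_c = 39247 / [1.71 × (72.8 − 55.5)] = 1326.7 kg/min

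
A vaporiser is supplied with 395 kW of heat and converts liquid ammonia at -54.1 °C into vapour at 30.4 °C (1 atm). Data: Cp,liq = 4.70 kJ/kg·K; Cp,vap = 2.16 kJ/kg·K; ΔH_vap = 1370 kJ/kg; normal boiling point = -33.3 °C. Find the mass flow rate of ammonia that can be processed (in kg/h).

Δh = 4.70×(-33.3−-54.1) + 1370 + 2.16×(30.4−-33.3) = 1605.4 kJ/kg
Q = 395 kW = 395 kJ/s = 1.422e+06 kJ/h
ṁ = Q/Δh = 1.422e+06 / 1605.4 = 885.79 kg/h

ṁ = 886 kg/h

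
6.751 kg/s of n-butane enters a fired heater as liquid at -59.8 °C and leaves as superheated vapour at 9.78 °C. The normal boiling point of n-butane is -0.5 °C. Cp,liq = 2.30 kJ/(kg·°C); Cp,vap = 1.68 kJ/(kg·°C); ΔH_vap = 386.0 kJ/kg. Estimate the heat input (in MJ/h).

liquid -59.8→-0.5 °C: 136.39 kJ/kg
vaporisation at -0.5 °C: 386 kJ/kg
vapour -0.5→9.78 °C: 17.27 kJ/kg
Δh = 136.39 + 386 + 17.27 = 539.66 kJ/kg
Q = ṁ·Δh = 6.751 kg/s × 539.66 kJ/kg = 3643.2 kJ/s
|Q| = 3643.2 kW = 13116 MJ/h

Q = 13100 MJ/h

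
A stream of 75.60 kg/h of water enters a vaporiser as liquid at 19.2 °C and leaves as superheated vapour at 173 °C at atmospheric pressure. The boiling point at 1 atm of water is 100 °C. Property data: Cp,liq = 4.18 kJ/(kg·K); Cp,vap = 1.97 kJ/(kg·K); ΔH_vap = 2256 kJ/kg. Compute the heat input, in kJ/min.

Q = 3450 kJ/min

liquid 19.2→100 °C: 337.74 kJ/kg
vaporisation at 100 °C: 2256 kJ/kg
vapour 100→173 °C: 143.81 kJ/kg
Δh = 337.74 + 2256 + 143.81 = 2737.6 kJ/kg
Q = ṁ·Δh = 75.60 kg/h × 2737.6 kJ/kg = 206960 kJ/h
|Q| = 57.489 kW = 3449.3 kJ/min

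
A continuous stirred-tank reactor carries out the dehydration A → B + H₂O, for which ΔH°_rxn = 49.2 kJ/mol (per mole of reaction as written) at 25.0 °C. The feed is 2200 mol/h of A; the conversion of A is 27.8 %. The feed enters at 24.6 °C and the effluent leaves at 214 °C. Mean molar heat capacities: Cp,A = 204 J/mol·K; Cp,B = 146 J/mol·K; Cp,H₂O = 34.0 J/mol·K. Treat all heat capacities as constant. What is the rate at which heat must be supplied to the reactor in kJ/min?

Q_in = 1870 kJ/min

Extent of reaction ξ = 0.278 × 2200 = 611.6 mol/h
Reaction term: ξ·ΔH°_rxn = 611.6 × 49.2 = 30091 kJ/h
Sensible, feed 24.6→25 °C: 179.52 kJ/h
Outlet flows (mol/h): A 1588.4, B 611.6, H₂O 611.6
Sensible, products 25→214 °C: 82049 kJ/h
Q = ΔH = 112320 kJ/h = 31.2 kW
Heat supplied = 1872 kJ/min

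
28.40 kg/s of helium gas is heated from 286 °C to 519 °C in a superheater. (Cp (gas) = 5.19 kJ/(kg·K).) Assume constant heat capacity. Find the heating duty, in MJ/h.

Q = ṁ·Cp·ΔT = 28.40 × 5.19 × (519 − 286) = 34343 kJ/s
Heating duty = 123640 MJ/h

Q = 124000 MJ/h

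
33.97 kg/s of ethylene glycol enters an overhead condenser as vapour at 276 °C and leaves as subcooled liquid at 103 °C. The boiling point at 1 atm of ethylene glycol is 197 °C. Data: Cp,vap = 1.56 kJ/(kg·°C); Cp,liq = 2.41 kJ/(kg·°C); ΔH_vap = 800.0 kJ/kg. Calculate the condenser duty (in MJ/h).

vapour 276→197 °C: -123.24 kJ/kg
condensation at 197 °C: -800 kJ/kg
liquid 197→103 °C: -226.54 kJ/kg
Δh = -123.24 + -800 + -226.54 = -1149.8 kJ/kg
Q = ṁ·Δh = 33.97 kg/s × -1149.8 kJ/kg = -39058 kJ/s
|Q| = 39058 kW = 140610 MJ/h

Q_c = 141000 MJ/h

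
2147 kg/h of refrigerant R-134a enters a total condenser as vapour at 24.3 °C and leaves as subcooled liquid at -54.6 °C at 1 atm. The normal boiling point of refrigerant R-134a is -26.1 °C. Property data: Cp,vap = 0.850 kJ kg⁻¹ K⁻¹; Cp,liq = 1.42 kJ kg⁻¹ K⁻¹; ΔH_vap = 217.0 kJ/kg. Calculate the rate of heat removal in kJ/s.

Q_c = 179 kJ/s

vapour 24.3→-26.1 °C: -42.84 kJ/kg
condensation at -26.1 °C: -217 kJ/kg
liquid -26.1→-54.6 °C: -40.47 kJ/kg
Δh = -42.84 + -217 + -40.47 = -300.31 kJ/kg
Q = ṁ·Δh = 2147 kg/h × -300.31 kJ/kg = -644770 kJ/h
|Q| = 179.1 kW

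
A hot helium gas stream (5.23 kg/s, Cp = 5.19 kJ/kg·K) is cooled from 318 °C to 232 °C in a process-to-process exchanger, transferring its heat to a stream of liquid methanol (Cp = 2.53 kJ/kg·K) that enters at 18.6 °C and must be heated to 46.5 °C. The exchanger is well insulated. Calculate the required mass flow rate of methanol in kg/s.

Heat released by hot stream: Q = 5.23 × 5.19 × (318 − 232) = 2334.4 kJ/s
Energy balance on cold side (adiabatic exchanger): Q = ṁ_c·Cp_c·(T_c,out − T_c,in)
ṁ_c = 2334.4 / [2.53 × (46.5 − 18.6)] = 33.071 kg/s

ṁ_c = 33.1 kg/s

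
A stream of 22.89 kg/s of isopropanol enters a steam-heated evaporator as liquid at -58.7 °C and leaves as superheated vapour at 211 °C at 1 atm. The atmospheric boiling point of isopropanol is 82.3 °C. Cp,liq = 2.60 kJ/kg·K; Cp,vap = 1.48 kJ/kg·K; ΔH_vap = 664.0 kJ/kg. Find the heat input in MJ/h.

liquid -58.7→82.3 °C: 366.6 kJ/kg
vaporisation at 82.3 °C: 664 kJ/kg
vapour 82.3→211 °C: 190.48 kJ/kg
Δh = 366.6 + 664 + 190.48 = 1221.1 kJ/kg
Q = ṁ·Δh = 22.89 kg/s × 1221.1 kJ/kg = 27950 kJ/s
|Q| = 27950 kW = 100620 MJ/h

Q = 101000 MJ/h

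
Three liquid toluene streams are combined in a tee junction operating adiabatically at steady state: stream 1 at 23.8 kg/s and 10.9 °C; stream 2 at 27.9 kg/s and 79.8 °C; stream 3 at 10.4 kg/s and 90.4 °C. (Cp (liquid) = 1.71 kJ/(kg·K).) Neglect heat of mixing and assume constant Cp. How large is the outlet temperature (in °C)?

No heat crosses the boundary, so H_out = H_in.
Σ ṁᵢCp,ᵢTᵢ = 23.8×1.71×10.9 + 27.9×1.71×79.8 + 10.4×1.71×90.4 = 5858.5
Σ ṁᵢCp,ᵢ = 23.8×1.71 + 27.9×1.71 + 10.4×1.71 = 106.19
T_out = 5858.5 / 106.19 = 55.169 °C

T_out = 55.2 °C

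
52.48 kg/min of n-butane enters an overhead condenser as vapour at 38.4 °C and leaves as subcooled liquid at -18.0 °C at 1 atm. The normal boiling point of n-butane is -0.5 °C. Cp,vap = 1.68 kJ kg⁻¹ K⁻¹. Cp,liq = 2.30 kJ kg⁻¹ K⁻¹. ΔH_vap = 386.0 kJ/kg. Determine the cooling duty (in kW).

Q_c = 430 kW

vapour 38.4→-0.5 °C: -65.352 kJ/kg
condensation at -0.5 °C: -386 kJ/kg
liquid -0.5→-18.0 °C: -40.25 kJ/kg
Δh = -65.352 + -386 + -40.25 = -491.6 kJ/kg
Q = ṁ·Δh = 52.48 kg/min × -491.6 kJ/kg = -25799 kJ/min
|Q| = 429.99 kW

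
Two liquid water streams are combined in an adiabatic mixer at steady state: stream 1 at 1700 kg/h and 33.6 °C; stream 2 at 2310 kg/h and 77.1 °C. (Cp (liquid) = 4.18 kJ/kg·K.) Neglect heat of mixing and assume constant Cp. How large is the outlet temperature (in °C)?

T_out = 58.7 °C

No heat crosses the boundary, so H_out = H_in.
T_out = Σ ṁᵢCp,ᵢTᵢ / Σ ṁᵢCp,ᵢ
      = 983220 / 16762 = 58.659 °C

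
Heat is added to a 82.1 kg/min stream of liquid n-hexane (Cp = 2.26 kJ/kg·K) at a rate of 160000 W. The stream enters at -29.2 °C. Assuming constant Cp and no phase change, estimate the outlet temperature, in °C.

Q = 160000 W = 9600 kJ/min
ΔT = Q/(ṁ·Cp) = 9600/(82.1×2.26) = 51.739 K
T_out = -29.2 + 51.739 = 22.539 °C

T_out = 22.5 °C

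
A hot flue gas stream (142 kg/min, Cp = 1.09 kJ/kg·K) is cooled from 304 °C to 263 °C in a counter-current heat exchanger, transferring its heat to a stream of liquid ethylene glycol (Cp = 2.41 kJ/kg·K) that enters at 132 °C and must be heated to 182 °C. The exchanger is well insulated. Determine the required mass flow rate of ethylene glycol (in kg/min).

Heat released by hot stream: Q = 142 × 1.09 × (304 − 263) = 6346 kJ/min
Energy balance on cold side (adiabatic exchanger): Q = ṁ_c·Cp_c·(T_c,out − T_c,in)
ṁ_c = 6346 / [2.41 × (182 − 132)] = 52.664 kg/min

ṁ_c = 52.7 kg/min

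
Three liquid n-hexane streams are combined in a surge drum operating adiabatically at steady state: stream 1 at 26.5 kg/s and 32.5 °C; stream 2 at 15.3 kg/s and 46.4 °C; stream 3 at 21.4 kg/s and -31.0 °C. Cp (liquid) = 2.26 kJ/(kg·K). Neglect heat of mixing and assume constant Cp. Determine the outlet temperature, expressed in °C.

T_out = 14.4 °C

No heat crosses the boundary, so H_out = H_in.
T_out = Σ ṁᵢCp,ᵢTᵢ / Σ ṁᵢCp,ᵢ
      = 2051.6 / 142.83 = 14.363 °C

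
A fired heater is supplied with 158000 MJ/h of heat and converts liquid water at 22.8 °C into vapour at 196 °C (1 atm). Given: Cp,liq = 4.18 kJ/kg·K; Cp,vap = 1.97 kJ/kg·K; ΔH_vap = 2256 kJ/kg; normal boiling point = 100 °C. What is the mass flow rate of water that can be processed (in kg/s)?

ṁ = 15.9 kg/s

Δh = 4.18×(100−22.8) + 2256 + 1.97×(196−100) = 2767.8 kJ/kg
Q = 158000 MJ/h = 43889 kJ/s = 43889 kJ/s
ṁ = Q/Δh = 43889 / 2767.8 = 15.857 kg/s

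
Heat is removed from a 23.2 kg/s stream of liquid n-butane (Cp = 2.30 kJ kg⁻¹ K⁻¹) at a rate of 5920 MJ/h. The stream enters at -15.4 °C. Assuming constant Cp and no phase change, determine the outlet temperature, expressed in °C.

Q = 5920 MJ/h = 1644.4 kJ/s
ΔT = Q/(ṁ·Cp) = 1644.4/(23.2×2.30) = 30.818 K
T_out = -15.4 − 30.818 = -46.218 °C

T_out = -46.2 °C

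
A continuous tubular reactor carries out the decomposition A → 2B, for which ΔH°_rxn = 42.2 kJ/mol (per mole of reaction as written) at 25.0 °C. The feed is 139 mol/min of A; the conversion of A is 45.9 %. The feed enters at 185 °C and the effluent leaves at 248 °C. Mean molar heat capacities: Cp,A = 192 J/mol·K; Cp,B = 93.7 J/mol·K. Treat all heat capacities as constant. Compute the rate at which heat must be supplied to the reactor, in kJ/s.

Extent of reaction ξ = 0.459 × 139 = 63.801 mol/min
Reaction term: ξ·ΔH°_rxn = 63.801 × 42.2 = 2692.4 kJ/min
Sensible, feed 185→25 °C: -4270.1 kJ/min
Outlet flows (mol/min): A 75.199, B 127.6
Sensible, products 25→248 °C: 5886 kJ/min
Q = ΔH = 4308.3 kJ/min = 71.805 kW
Heat supplied = 71.805 kJ/s

Q_in = 71.8 kJ/s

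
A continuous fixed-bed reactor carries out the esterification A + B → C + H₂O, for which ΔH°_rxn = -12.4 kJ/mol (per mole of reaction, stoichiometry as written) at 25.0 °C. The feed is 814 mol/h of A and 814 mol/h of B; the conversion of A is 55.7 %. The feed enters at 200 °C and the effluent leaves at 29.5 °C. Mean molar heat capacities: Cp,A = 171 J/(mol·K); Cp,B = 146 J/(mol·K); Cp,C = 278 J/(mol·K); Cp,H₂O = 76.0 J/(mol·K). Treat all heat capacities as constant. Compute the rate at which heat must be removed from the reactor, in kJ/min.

Q_out = 826 kJ/min

Extent of reaction ξ = 0.557 × 814 = 453.4 mol/h
Reaction term: ξ·ΔH°_rxn = 453.4 × -12.4 = -5622.1 kJ/h
Sensible, feed 200→25 °C: -45157 kJ/h
Outlet flows (mol/h): A 360.6, B 360.6, C 453.4, H₂O 453.4
Sensible, products 25→29.5 °C: 1236.7 kJ/h
Q = ΔH = -49542 kJ/h = -13.762 kW
Heat removed = 825.7 kJ/min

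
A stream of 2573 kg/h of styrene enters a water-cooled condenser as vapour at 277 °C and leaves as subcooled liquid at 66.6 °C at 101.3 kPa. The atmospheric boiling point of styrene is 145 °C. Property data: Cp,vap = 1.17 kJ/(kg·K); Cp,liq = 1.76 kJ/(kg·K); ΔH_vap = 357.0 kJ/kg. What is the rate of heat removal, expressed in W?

vapour 277→145 °C: -154.44 kJ/kg
condensation at 145 °C: -357 kJ/kg
liquid 145→66.6 °C: -137.98 kJ/kg
Δh = -154.44 + -357 + -137.98 = -649.42 kJ/kg
Q = ṁ·Δh = 2573 kg/h × -649.42 kJ/kg = -1.671e+06 kJ/h
|Q| = 464.16 kW = 464160 W

Q_c = 464000 W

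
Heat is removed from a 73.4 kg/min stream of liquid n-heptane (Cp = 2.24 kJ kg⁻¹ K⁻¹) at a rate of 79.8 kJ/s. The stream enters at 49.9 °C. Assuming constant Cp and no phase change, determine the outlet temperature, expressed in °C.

Q = 79.8 kJ/s = 4788 kJ/min
ΔT = Q/(ṁ·Cp) = 4788/(73.4×2.24) = 29.121 K
T_out = 49.9 − 29.121 = 20.779 °C

T_out = 20.8 °C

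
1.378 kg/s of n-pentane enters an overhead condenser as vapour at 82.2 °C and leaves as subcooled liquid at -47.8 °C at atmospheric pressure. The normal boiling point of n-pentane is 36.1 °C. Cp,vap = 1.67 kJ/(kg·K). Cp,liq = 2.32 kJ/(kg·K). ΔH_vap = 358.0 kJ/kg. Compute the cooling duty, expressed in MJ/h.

Q_c = 3120 MJ/h

vapour 82.2→36.1 °C: -76.987 kJ/kg
condensation at 36.1 °C: -358 kJ/kg
liquid 36.1→-47.8 °C: -194.65 kJ/kg
Δh = -76.987 + -358 + -194.65 = -629.63 kJ/kg
Q = ṁ·Δh = 1.378 kg/s × -629.63 kJ/kg = -867.64 kJ/s
|Q| = 867.64 kW = 3123.5 MJ/h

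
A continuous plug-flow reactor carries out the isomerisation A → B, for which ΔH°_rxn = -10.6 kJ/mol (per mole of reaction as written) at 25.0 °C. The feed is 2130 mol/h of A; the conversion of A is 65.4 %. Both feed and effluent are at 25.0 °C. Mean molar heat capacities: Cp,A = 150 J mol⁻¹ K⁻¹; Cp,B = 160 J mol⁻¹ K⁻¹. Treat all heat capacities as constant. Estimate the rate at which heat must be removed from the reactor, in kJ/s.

Q_out = 4.10 kJ/s

Extent of reaction ξ = 0.654 × 2130 = 1393 mol/h
Reaction term: ξ·ΔH°_rxn = 1393 × -10.6 = -14766 kJ/h
Q = ΔH = -14766 kJ/h = -4.1017 kW
Heat removed = 4.1017 kJ/s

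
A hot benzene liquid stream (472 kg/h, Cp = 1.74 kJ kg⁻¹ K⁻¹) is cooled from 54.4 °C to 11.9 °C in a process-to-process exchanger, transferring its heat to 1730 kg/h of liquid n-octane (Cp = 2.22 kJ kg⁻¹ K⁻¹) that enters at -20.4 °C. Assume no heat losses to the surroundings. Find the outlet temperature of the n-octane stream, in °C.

T_c,out = -11.3 °C

Heat released by hot stream: Q = 472 × 1.74 × (54.4 − 11.9) = 34904 kJ/h
Energy balance on cold side (adiabatic exchanger): Q = ṁ_c·Cp_c·(T_c,out − T_c,in)
T_c,out = -20.4 + 34904/(1730 × 2.22) = -11.312 °C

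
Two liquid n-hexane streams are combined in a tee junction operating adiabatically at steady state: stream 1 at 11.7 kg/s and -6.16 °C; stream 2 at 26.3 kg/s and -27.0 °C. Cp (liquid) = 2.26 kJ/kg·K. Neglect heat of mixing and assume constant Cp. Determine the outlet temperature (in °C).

No heat crosses the boundary, so H_out = H_in.
Σ ṁᵢCp,ᵢTᵢ = 11.7×2.26×-6.16 + 26.3×2.26×-27.0 = -1767.7
Σ ṁᵢCp,ᵢ = 11.7×2.26 + 26.3×2.26 = 85.88
T_out = -1767.7 / 85.88 = -20.583 °C

T_out = -20.6 °C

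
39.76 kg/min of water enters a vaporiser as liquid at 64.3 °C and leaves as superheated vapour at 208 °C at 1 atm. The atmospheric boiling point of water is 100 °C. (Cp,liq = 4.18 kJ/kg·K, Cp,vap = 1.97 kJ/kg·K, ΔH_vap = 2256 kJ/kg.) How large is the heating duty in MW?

liquid 64.3→100 °C: 149.23 kJ/kg
vaporisation at 100 °C: 2256 kJ/kg
vapour 100→208 °C: 212.76 kJ/kg
Δh = 149.23 + 2256 + 212.76 = 2618 kJ/kg
Q = ṁ·Δh = 39.76 kg/min × 2618 kJ/kg = 104090 kJ/min
|Q| = 1734.9 kW = 1.7349 MW

Q = 1.73 MW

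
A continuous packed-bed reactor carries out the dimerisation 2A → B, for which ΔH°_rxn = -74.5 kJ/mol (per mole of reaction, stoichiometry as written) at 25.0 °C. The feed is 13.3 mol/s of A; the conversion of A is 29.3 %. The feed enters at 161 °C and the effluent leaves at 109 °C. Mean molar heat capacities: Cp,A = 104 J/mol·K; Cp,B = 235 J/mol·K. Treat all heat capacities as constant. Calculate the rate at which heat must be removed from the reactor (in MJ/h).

Q_out = 766 MJ/h

Extent of reaction ξ = 0.293 × 13.3 / 2 = 1.9485 mol/s
Reaction term: ξ·ΔH°_rxn = 1.9485 × -74.5 = -145.16 kJ/s
Sensible, feed 161→25 °C: -188.12 kJ/s
Outlet flows (mol/s): A 9.4031, B 1.9485
Sensible, products 25→109 °C: 120.61 kJ/s
Q = ΔH = -212.67 kJ/s = -212.67 kW
Heat removed = 765.6 MJ/h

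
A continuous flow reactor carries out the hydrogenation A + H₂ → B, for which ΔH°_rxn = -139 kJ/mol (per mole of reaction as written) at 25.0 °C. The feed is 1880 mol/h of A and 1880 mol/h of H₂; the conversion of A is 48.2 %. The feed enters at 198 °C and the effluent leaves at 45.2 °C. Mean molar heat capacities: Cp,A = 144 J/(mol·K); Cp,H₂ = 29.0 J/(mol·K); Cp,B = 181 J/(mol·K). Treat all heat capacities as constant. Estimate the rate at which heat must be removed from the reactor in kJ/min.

Extent of reaction ξ = 0.482 × 1880 = 906.16 mol/h
Reaction term: ξ·ΔH°_rxn = 906.16 × -139 = -125960 kJ/h
Sensible, feed 198→25 °C: -56267 kJ/h
Outlet flows (mol/h): A 973.84, H₂ 973.84, B 906.16
Sensible, products 25→45.2 °C: 6716.3 kJ/h
Q = ΔH = -175510 kJ/h = -48.752 kW
Heat removed = 2925.1 kJ/min

Q_out = 2930 kJ/min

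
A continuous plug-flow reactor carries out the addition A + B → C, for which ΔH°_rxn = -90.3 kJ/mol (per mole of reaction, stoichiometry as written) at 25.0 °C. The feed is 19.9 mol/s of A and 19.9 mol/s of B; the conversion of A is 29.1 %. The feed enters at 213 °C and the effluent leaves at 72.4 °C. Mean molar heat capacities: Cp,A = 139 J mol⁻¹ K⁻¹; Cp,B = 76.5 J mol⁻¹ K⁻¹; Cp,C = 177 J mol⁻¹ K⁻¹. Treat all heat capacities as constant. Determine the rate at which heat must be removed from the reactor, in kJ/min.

Q_out = 68200 kJ/min

Extent of reaction ξ = 0.291 × 19.9 = 5.7909 mol/s
Reaction term: ξ·ΔH°_rxn = 5.7909 × -90.3 = -522.92 kJ/s
Sensible, feed 213→25 °C: -806.23 kJ/s
Outlet flows (mol/s): A 14.109, B 14.109, C 5.7909
Sensible, products 25→72.4 °C: 192.7 kJ/s
Q = ΔH = -1136.4 kJ/s = -1136.4 kW
Heat removed = 68187 kJ/min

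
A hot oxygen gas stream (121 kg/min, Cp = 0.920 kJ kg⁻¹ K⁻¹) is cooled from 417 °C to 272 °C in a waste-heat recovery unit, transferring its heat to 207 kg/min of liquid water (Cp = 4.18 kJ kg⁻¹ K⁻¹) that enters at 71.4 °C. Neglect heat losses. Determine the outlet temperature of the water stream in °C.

T_c,out = 90.1 °C

Heat released by hot stream: Q = 121 × 0.920 × (417 − 272) = 16141 kJ/min
Energy balance on cold side (adiabatic exchanger): Q = ṁ_c·Cp_c·(T_c,out − T_c,in)
T_c,out = 71.4 + 16141/(207 × 4.18) = 90.055 °C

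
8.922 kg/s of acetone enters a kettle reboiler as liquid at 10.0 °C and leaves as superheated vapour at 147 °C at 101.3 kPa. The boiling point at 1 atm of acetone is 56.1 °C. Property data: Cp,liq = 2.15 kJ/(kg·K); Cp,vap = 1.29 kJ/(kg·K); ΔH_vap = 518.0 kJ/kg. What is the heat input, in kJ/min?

Q = 393000 kJ/min

liquid 10.0→56.1 °C: 99.115 kJ/kg
vaporisation at 56.1 °C: 518 kJ/kg
vapour 56.1→147 °C: 117.26 kJ/kg
Δh = 99.115 + 518 + 117.26 = 734.38 kJ/kg
Q = ṁ·Δh = 8.922 kg/s × 734.38 kJ/kg = 6552.1 kJ/s
|Q| = 6552.1 kW = 393130 kJ/min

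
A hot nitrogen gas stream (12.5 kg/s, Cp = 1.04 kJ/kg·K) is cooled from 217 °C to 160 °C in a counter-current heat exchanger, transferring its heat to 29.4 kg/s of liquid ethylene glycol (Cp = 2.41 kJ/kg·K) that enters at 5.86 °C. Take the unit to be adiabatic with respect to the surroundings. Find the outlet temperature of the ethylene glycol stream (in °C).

Heat released by hot stream: Q = 12.5 × 1.04 × (217 − 160) = 741 kJ/s
Energy balance on cold side (adiabatic exchanger): Q = ṁ_c·Cp_c·(T_c,out − T_c,in)
T_c,out = 5.86 + 741/(29.4 × 2.41) = 16.318 °C

T_c,out = 16.3 °C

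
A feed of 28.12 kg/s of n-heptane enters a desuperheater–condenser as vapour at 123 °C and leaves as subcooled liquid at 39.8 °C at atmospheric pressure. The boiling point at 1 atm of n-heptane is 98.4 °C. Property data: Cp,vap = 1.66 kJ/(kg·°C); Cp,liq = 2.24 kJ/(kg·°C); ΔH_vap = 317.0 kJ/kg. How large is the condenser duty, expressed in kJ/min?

vapour 123→98.4 °C: -40.836 kJ/kg
condensation at 98.4 °C: -317 kJ/kg
liquid 98.4→39.8 °C: -131.26 kJ/kg
Δh = -40.836 + -317 + -131.26 = -489.1 kJ/kg
Q = ṁ·Δh = 28.12 kg/s × -489.1 kJ/kg = -13753 kJ/s
|Q| = 13753 kW = 825210 kJ/min

Q_c = 825000 kJ/min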